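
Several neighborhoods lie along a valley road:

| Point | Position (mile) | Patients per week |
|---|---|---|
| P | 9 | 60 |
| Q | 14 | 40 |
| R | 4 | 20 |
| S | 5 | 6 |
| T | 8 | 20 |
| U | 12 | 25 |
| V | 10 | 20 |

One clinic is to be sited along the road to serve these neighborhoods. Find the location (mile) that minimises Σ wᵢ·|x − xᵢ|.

For a sum of weighted absolute distances on a line, the optimum is the weighted median (not the mean). Total weight W = 191; half-weight = 95.5.
Sort by position and accumulate weight:
  mile 4 (R, w=20) → cum 20
  mile 5 (S, w=6) → cum 26
  mile 8 (T, w=20) → cum 46
  mile 9 (P, w=60) → cum 106  ≥ 95.5 → median here
  mile 10 (V, w=20) → cum 126
  mile 12 (U, w=25) → cum 151
  mile 14 (Q, w=40) → cum 191
Optimal location: mile 9.

x = 9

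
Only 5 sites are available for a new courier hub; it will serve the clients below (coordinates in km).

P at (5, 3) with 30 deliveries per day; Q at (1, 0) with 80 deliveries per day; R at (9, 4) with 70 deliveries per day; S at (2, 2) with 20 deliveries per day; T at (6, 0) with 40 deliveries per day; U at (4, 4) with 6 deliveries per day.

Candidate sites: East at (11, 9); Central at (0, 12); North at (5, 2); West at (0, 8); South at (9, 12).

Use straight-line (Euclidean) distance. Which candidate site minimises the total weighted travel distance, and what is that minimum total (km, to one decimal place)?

Total weighted distance at each candidate:
  East (11, 9): total = 2399.3
  Central (0, 12): total = 2909.4
  North (5, 2): total = 863.7
  West (0, 8): total = 2107.0
  South (9, 12): total = 2804.7
Minimum is at North with total 863.7 km.

North, total 863.7 km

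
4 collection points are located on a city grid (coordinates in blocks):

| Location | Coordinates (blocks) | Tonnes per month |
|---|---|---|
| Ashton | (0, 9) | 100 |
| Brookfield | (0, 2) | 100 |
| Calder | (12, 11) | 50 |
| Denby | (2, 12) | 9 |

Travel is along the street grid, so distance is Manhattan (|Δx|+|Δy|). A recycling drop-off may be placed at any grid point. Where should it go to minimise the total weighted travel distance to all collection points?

Manhattan distance separates: Σwᵢ(|x−xᵢ|+|y−yᵢ|) = Σwᵢ|x−xᵢ| + Σwᵢ|y−yᵢ|, so x and y are optimised independently as 1-D weighted medians.
Total weight W = 259; half = 129.5.
x-coordinate, sorted with cumulative weight:
  x=0 (Ashton, w=100) cum 100
  x=0 (Brookfield, w=100) cum 200  ← median
  x=2 (Denby, w=9) cum 209
  x=12 (Calder, w=50) cum 259
⇒ x* = 0
y-coordinate, sorted with cumulative weight:
  y=2 (Brookfield, w=100) cum 100
  y=9 (Ashton, w=100) cum 200  ← median
  y=11 (Calder, w=50) cum 250
  y=12 (Denby, w=9) cum 259
⇒ y* = 9

(0, 9)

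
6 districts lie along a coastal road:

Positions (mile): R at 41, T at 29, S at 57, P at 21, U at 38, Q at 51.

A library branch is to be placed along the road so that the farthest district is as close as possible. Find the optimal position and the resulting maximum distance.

The 1-center on a line is the midpoint of the two extreme points: leftmost at 21, rightmost at 57.
Optimal location = (21 + 57)/2 = 39; maximum distance = (57 − 21)/2 = 18.

location 39, max distance 18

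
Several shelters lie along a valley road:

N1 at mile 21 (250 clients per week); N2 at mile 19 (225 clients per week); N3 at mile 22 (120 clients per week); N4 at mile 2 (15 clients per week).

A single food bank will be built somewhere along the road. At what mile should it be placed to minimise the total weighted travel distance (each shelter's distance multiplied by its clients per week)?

x = 21

For a sum of weighted absolute distances on a line, the optimum is the weighted median (not the mean). Total weight W = 610; half-weight = 305.
Sort by position and accumulate weight:
  mile 2 (N4, w=15) → cum 15
  mile 19 (N2, w=225) → cum 240
  mile 21 (N1, w=250) → cum 490  ≥ 305 → median here
  mile 22 (N3, w=120) → cum 610
Optimal location: mile 21.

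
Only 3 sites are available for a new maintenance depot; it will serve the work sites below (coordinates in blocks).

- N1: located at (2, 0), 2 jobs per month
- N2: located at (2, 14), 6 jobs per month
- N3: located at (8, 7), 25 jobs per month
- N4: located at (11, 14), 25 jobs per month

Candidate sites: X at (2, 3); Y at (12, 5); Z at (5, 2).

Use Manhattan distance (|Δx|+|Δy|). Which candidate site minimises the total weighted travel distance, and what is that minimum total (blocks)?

Total weighted distance at each candidate:
  X (2, 3): total = 822
  Y (12, 5): total = 544
  Z (5, 2): total = 750
Minimum is at Y with total 544 blocks.

Y, total 544 blocks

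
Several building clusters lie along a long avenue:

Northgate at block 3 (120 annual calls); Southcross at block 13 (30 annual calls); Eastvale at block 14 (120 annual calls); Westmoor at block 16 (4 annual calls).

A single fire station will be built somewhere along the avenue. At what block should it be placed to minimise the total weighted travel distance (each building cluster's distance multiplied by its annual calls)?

For a sum of weighted absolute distances on a line, the optimum is the weighted median (not the mean). Total weight W = 274; half-weight = 137.
Sort by position and accumulate weight:
  block 3 (Northgate, w=120) → cum 120
  block 13 (Southcross, w=30) → cum 150  ≥ 137 → median here
  block 14 (Eastvale, w=120) → cum 270
  block 16 (Westmoor, w=4) → cum 274
Optimal location: block 13.

x = 13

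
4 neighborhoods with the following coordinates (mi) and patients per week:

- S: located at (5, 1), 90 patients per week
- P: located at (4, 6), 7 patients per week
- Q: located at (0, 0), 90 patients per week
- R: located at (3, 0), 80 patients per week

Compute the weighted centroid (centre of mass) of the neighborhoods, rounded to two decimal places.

(2.69, 0.49)

The minimiser of Σwᵢ‖p−pᵢ‖² is the weighted centroid p* = (Σwᵢpᵢ)/(Σwᵢ).
Σwᵢ = 267.
Σwᵢxᵢ = 90·5 + 7·4 + 90·0 + 80·3 = 718.
Σwᵢyᵢ = 90·1 + 7·6 + 90·0 + 80·0 = 132.
x* = 718/267 = 2.69, y* = 132/267 = 0.49.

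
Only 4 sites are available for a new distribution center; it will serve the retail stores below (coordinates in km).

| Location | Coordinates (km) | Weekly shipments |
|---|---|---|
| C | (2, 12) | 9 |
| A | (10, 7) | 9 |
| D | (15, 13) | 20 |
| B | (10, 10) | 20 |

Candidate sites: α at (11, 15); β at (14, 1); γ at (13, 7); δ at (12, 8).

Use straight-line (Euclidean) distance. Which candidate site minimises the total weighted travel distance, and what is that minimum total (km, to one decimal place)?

δ, total 290.2 km

Total weighted distance at each candidate:
  α (11, 15): total = 349.4
  β (14, 1): total = 649.2
  γ (13, 7): total = 347.1
  δ (12, 8): total = 290.2
Minimum is at δ with total 290.2 km.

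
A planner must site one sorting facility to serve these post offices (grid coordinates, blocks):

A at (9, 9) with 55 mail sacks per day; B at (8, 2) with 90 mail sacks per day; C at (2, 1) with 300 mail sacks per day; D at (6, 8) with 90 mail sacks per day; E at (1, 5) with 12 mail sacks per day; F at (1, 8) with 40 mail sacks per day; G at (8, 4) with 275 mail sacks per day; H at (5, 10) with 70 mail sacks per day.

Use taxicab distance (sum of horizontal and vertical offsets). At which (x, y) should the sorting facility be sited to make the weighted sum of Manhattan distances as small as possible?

Manhattan distance separates: Σwᵢ(|x−xᵢ|+|y−yᵢ|) = Σwᵢ|x−xᵢ| + Σwᵢ|y−yᵢ|, so x and y are optimised independently as 1-D weighted medians.
Total weight W = 932; half = 466.
x-coordinate, sorted with cumulative weight:
  x=1 (E, w=12) cum 12
  x=1 (F, w=40) cum 52
  x=2 (C, w=300) cum 352
  x=5 (H, w=70) cum 422
  x=6 (D, w=90) cum 512  ← median
  x=8 (B, w=90) cum 602
  x=8 (G, w=275) cum 877
  x=9 (A, w=55) cum 932
⇒ x* = 6
y-coordinate, sorted with cumulative weight:
  y=1 (C, w=300) cum 300
  y=2 (B, w=90) cum 390
  y=4 (G, w=275) cum 665  ← median
  y=5 (E, w=12) cum 677
  y=8 (D, w=90) cum 767
  y=8 (F, w=40) cum 807
  y=9 (A, w=55) cum 862
  y=10 (H, w=70) cum 932
⇒ y* = 4

(6, 4)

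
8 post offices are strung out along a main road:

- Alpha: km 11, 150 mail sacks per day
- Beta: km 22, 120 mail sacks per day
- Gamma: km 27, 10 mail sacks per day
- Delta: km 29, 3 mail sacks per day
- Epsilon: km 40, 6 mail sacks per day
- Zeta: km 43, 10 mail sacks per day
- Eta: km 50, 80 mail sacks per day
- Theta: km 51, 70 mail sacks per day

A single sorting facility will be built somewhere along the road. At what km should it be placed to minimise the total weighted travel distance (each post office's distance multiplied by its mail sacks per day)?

x = 22

For a sum of weighted absolute distances on a line, the optimum is the weighted median (not the mean). Total weight W = 449; half-weight = 224.5.
Sort by position and accumulate weight:
  km 11 (Alpha, w=150) → cum 150
  km 22 (Beta, w=120) → cum 270  ≥ 224.5 → median here
  km 27 (Gamma, w=10) → cum 280
  km 29 (Delta, w=3) → cum 283
  km 40 (Epsilon, w=6) → cum 289
  km 43 (Zeta, w=10) → cum 299
  km 50 (Eta, w=80) → cum 379
  km 51 (Theta, w=70) → cum 449
Optimal location: km 22.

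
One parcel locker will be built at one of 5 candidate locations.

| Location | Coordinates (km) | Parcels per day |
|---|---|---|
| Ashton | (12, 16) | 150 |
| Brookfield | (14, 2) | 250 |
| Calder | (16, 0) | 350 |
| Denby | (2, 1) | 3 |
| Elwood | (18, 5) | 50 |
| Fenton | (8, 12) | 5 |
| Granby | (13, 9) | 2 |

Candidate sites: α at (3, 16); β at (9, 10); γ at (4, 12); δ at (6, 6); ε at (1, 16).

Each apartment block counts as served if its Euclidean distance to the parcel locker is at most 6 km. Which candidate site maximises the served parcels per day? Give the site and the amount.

β, covering 7

Coverage radius r = 6 km; a point is covered iff (Δx)²+(Δy)² ≤ 6² = 36.
  α (3, 16): covers {none} → 0
  β (9, 10): covers {Fenton, Granby} → 7
  γ (4, 12): covers {Fenton} → 5
  δ (6, 6): covers {none} → 0
  ε (1, 16): covers {none} → 0
Maximum coverage at β: 7 parcels per day.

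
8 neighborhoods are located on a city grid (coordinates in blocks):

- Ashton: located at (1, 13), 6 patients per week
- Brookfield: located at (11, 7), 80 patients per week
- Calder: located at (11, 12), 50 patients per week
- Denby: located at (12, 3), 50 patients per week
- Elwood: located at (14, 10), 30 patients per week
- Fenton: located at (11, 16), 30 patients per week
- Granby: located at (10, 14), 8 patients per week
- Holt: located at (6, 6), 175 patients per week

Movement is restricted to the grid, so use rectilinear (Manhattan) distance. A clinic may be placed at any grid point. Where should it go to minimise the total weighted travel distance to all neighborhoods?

(11, 6)

Manhattan distance separates: Σwᵢ(|x−xᵢ|+|y−yᵢ|) = Σwᵢ|x−xᵢ| + Σwᵢ|y−yᵢ|, so x and y are optimised independently as 1-D weighted medians.
Total weight W = 429; half = 214.5.
x-coordinate, sorted with cumulative weight:
  x=1 (Ashton, w=6) cum 6
  x=6 (Holt, w=175) cum 181
  x=10 (Granby, w=8) cum 189
  x=11 (Brookfield, w=80) cum 269  ← median
  x=11 (Calder, w=50) cum 319
  x=11 (Fenton, w=30) cum 349
  x=12 (Denby, w=50) cum 399
  x=14 (Elwood, w=30) cum 429
⇒ x* = 11
y-coordinate, sorted with cumulative weight:
  y=3 (Denby, w=50) cum 50
  y=6 (Holt, w=175) cum 225  ← median
  y=7 (Brookfield, w=80) cum 305
  y=10 (Elwood, w=30) cum 335
  y=12 (Calder, w=50) cum 385
  y=13 (Ashton, w=6) cum 391
  y=14 (Granby, w=8) cum 399
  y=16 (Fenton, w=30) cum 429
⇒ y* = 6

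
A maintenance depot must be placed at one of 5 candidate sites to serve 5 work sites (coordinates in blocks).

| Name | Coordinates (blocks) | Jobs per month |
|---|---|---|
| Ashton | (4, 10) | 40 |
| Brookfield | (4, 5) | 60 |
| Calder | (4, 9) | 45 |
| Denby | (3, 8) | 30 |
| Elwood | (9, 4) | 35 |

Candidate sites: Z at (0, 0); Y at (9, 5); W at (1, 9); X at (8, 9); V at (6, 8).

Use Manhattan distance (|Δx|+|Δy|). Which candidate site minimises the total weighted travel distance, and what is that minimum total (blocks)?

V, total 930 blocks

Total weighted distance at each candidate:
  Z (0, 0): total = 2470
  Y (9, 5): total = 1410
  W (1, 9): total = 1260
  X (8, 9): total = 1250
  V (6, 8): total = 930
Minimum is at V with total 930 blocks.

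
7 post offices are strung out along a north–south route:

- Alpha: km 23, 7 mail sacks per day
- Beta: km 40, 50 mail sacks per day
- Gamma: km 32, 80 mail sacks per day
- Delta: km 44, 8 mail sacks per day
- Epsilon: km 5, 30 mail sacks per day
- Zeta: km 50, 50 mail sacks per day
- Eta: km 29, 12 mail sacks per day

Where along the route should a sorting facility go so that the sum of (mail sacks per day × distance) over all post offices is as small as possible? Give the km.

For a sum of weighted absolute distances on a line, the optimum is the weighted median (not the mean). Total weight W = 237; half-weight = 118.5.
Sort by position and accumulate weight:
  km 5 (Epsilon, w=30) → cum 30
  km 23 (Alpha, w=7) → cum 37
  km 29 (Eta, w=12) → cum 49
  km 32 (Gamma, w=80) → cum 129  ≥ 118.5 → median here
  km 40 (Beta, w=50) → cum 179
  km 44 (Delta, w=8) → cum 187
  km 50 (Zeta, w=50) → cum 237
Optimal location: km 32.

x = 32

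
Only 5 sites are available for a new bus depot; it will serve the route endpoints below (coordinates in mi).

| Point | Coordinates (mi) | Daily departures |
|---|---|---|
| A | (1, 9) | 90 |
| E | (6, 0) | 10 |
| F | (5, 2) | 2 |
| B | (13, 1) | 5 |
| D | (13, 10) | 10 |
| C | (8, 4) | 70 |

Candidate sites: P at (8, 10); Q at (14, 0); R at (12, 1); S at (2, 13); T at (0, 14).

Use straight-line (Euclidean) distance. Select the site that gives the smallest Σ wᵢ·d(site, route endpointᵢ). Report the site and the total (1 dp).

Total weighted distance at each candidate:
  P (8, 10): total = 1276.9
  Q (14, 0): total = 2133.8
  R (12, 1): total = 1744.7
  S (2, 13): total = 1482.5
  T (0, 14): total = 1761.6
Minimum is at P with total 1276.9 mi.

P, total 1276.9 mi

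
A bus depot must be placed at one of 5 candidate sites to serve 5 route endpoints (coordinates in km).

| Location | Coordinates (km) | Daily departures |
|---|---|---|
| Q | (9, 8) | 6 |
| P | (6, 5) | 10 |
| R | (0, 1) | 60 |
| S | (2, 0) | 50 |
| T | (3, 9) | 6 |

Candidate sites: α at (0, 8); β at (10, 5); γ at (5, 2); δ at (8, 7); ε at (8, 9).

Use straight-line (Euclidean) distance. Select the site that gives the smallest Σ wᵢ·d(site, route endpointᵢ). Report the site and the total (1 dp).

Total weighted distance at each candidate:
  α (0, 8): total = 972.4
  β (10, 5): total = 1225.3
  γ (5, 2): total = 604.8
  δ (8, 7): total = 1130.1
  ε (8, 9): total = 1302.9
Minimum is at γ with total 604.8 km.

γ, total 604.8 km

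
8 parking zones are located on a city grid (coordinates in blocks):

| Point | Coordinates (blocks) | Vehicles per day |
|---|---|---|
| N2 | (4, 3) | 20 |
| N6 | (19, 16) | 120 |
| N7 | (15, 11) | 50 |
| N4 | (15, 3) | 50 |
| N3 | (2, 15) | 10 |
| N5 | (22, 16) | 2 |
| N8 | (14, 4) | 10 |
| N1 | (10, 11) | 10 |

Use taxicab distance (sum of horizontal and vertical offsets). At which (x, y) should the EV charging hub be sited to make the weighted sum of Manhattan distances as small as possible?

Manhattan distance separates: Σwᵢ(|x−xᵢ|+|y−yᵢ|) = Σwᵢ|x−xᵢ| + Σwᵢ|y−yᵢ|, so x and y are optimised independently as 1-D weighted medians.
Total weight W = 272; half = 136.
x-coordinate, sorted with cumulative weight:
  x=2 (N3, w=10) cum 10
  x=4 (N2, w=20) cum 30
  x=10 (N1, w=10) cum 40
  x=14 (N8, w=10) cum 50
  x=15 (N7, w=50) cum 100
  x=15 (N4, w=50) cum 150  ← median
  x=19 (N6, w=120) cum 270
  x=22 (N5, w=2) cum 272
⇒ x* = 15
y-coordinate, sorted with cumulative weight:
  y=3 (N2, w=20) cum 20
  y=3 (N4, w=50) cum 70
  y=4 (N8, w=10) cum 80
  y=11 (N7, w=50) cum 130
  y=11 (N1, w=10) cum 140  ← median
  y=15 (N3, w=10) cum 150
  y=16 (N6, w=120) cum 270
  y=16 (N5, w=2) cum 272
⇒ y* = 11

(15, 11)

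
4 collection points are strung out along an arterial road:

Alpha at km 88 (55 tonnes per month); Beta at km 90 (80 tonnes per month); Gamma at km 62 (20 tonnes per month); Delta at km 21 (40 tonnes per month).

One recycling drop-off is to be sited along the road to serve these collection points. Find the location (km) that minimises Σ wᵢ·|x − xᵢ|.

For a sum of weighted absolute distances on a line, the optimum is the weighted median (not the mean). Total weight W = 195; half-weight = 97.5.
Sort by position and accumulate weight:
  km 21 (Delta, w=40) → cum 40
  km 62 (Gamma, w=20) → cum 60
  km 88 (Alpha, w=55) → cum 115  ≥ 97.5 → median here
  km 90 (Beta, w=80) → cum 195
Optimal location: km 88.

x = 88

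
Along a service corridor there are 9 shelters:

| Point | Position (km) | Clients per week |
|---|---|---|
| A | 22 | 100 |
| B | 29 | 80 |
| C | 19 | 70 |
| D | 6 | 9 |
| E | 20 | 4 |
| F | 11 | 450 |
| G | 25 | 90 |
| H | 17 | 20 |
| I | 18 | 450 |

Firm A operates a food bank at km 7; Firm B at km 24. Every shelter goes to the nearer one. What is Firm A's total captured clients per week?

459

The indifferent point is the midpoint (7+24)/2 = 15.5; shelters left of it (closer to Firm A at 7) go to Firm A, those right go to Firm B.
  D at 6 (w=9) → Firm A
  F at 11 (w=450) → Firm A
  H at 17 (w=20) → Firm B
  I at 18 (w=450) → Firm B
  C at 19 (w=70) → Firm B
  E at 20 (w=4) → Firm B
  A at 22 (w=100) → Firm B
  G at 25 (w=90) → Firm B
  B at 29 (w=80) → Firm B
Firm A captures 459; Firm B captures 814.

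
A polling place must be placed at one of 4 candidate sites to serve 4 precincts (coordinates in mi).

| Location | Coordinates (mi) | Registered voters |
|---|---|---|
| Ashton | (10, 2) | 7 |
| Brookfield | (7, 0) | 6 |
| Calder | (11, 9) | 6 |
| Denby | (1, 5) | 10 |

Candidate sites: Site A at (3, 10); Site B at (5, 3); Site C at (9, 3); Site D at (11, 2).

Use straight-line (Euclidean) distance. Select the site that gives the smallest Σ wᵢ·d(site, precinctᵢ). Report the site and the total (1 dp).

Site C, total 151.9 mi

Total weighted distance at each candidate:
  Site A (3, 10): total = 241.3
  Site B (5, 3): total = 153.0
  Site C (9, 3): total = 151.9
  Site D (11, 2): total = 180.2
Minimum is at Site C with total 151.9 mi.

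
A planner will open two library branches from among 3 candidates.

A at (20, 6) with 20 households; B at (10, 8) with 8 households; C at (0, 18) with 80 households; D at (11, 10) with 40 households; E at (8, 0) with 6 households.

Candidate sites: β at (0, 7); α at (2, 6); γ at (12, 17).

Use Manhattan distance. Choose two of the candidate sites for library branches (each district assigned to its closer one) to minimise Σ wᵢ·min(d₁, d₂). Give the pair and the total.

Evaluate every pair (each demand assigned to the nearer of the two):
  {β, γ}: total = 1758
  {α, γ}: total = 1872
  {β, α}: total = 1912
Best pair: {β, γ} with total 1758.

{β, γ}, total 1758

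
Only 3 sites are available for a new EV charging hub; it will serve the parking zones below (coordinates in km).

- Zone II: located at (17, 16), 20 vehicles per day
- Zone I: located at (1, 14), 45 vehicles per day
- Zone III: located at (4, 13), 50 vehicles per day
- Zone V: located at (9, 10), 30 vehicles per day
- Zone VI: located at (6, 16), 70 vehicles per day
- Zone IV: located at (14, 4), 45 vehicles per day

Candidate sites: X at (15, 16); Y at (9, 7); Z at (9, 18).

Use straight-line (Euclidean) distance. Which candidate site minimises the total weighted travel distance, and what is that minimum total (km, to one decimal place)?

Total weighted distance at each candidate:
  X (15, 16): total = 2672.9
  Y (9, 7): total = 2126.2
  Z (9, 18): total = 2082.3
Minimum is at Z with total 2082.3 km.

Z, total 2082.3 km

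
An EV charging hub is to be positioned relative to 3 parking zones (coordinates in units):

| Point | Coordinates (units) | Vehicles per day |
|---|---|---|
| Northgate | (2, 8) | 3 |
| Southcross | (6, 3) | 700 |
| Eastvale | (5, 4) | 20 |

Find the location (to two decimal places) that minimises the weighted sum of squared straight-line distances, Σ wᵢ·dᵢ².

The minimiser of Σwᵢ‖p−pᵢ‖² is the weighted centroid p* = (Σwᵢpᵢ)/(Σwᵢ).
Σwᵢ = 723.
Σwᵢxᵢ = 3·2 + 700·6 + 20·5 = 4306.
Σwᵢyᵢ = 3·8 + 700·3 + 20·4 = 2204.
x* = 4306/723 = 5.96, y* = 2204/723 = 3.05.

(5.96, 3.05)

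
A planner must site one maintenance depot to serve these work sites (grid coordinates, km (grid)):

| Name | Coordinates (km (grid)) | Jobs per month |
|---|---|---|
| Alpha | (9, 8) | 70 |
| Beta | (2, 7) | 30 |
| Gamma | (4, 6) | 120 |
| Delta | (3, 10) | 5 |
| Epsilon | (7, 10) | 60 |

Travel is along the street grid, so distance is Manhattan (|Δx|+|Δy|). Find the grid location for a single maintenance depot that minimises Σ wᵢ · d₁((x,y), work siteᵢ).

Manhattan distance separates: Σwᵢ(|x−xᵢ|+|y−yᵢ|) = Σwᵢ|x−xᵢ| + Σwᵢ|y−yᵢ|, so x and y are optimised independently as 1-D weighted medians.
Total weight W = 285; half = 142.5.
x-coordinate, sorted with cumulative weight:
  x=2 (Beta, w=30) cum 30
  x=3 (Delta, w=5) cum 35
  x=4 (Gamma, w=120) cum 155  ← median
  x=7 (Epsilon, w=60) cum 215
  x=9 (Alpha, w=70) cum 285
⇒ x* = 4
y-coordinate, sorted with cumulative weight:
  y=6 (Gamma, w=120) cum 120
  y=7 (Beta, w=30) cum 150  ← median
  y=8 (Alpha, w=70) cum 220
  y=10 (Delta, w=5) cum 225
  y=10 (Epsilon, w=60) cum 285
⇒ y* = 7

(4, 7)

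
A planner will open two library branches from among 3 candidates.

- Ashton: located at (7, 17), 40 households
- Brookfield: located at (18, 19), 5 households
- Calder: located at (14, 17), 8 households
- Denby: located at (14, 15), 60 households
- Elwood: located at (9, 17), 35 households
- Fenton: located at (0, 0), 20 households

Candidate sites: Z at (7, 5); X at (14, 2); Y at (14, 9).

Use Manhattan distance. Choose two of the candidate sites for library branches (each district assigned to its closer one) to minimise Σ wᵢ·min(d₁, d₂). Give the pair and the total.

Evaluate every pair (each demand assigned to the nearer of the two):
  {Z, Y}: total = 1669
  {X, Y}: total = 1869
  {Z, X}: total = 2215
Best pair: {Z, Y} with total 1669.

{Z, Y}, total 1669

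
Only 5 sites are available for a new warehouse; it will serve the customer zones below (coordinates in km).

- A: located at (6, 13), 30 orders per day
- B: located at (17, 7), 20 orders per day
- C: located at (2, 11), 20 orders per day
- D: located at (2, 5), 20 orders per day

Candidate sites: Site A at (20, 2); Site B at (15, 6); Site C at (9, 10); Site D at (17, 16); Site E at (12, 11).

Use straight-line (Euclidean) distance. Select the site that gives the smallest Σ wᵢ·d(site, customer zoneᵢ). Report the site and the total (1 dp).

Site C, total 611.6 km

Total weighted distance at each candidate:
  Site A (20, 2): total = 1418.2
  Site B (15, 6): total = 926.1
  Site C (9, 10): total = 611.6
  Site D (17, 16): total = 1210.3
  Site E (12, 11): total = 751.0
Minimum is at Site C with total 611.6 km.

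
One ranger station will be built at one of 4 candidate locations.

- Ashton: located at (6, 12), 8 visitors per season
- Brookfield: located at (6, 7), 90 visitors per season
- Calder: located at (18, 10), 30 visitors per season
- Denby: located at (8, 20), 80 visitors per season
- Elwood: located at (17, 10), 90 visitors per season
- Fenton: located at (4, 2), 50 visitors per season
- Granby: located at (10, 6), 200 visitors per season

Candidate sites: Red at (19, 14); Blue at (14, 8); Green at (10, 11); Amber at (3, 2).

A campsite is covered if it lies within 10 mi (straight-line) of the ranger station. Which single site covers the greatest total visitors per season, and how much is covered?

Green, covering 498

Coverage radius r = 10 mi; a point is covered iff (Δx)²+(Δy)² ≤ 10² = 100.
  Red (19, 14): covers {Calder, Elwood} → 120
  Blue (14, 8): covers {Ashton, Brookfield, Calder, Elwood, Granby} → 418
  Green (10, 11): covers {Ashton, Brookfield, Calder, Denby, Elwood, Granby} → 498
  Amber (3, 2): covers {Brookfield, Fenton, Granby} → 340
Maximum coverage at Green: 498 visitors per season.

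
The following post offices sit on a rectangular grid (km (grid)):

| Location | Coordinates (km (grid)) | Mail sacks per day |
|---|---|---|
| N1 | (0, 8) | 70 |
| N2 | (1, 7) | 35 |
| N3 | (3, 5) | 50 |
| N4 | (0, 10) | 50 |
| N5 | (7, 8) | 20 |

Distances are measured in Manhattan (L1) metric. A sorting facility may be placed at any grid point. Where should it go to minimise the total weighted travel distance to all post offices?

Manhattan distance separates: Σwᵢ(|x−xᵢ|+|y−yᵢ|) = Σwᵢ|x−xᵢ| + Σwᵢ|y−yᵢ|, so x and y are optimised independently as 1-D weighted medians.
Total weight W = 225; half = 112.5.
x-coordinate, sorted with cumulative weight:
  x=0 (N1, w=70) cum 70
  x=0 (N4, w=50) cum 120  ← median
  x=1 (N2, w=35) cum 155
  x=3 (N3, w=50) cum 205
  x=7 (N5, w=20) cum 225
⇒ x* = 0
y-coordinate, sorted with cumulative weight:
  y=5 (N3, w=50) cum 50
  y=7 (N2, w=35) cum 85
  y=8 (N1, w=70) cum 155  ← median
  y=8 (N5, w=20) cum 175
  y=10 (N4, w=50) cum 225
⇒ y* = 8

(0, 8)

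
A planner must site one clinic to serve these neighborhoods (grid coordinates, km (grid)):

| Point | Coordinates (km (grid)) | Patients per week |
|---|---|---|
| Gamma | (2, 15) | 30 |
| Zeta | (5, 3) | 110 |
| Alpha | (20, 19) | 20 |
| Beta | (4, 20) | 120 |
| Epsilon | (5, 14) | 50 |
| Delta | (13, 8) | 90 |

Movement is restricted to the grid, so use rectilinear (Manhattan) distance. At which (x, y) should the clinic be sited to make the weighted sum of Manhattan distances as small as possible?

Manhattan distance separates: Σwᵢ(|x−xᵢ|+|y−yᵢ|) = Σwᵢ|x−xᵢ| + Σwᵢ|y−yᵢ|, so x and y are optimised independently as 1-D weighted medians.
Total weight W = 420; half = 210.
x-coordinate, sorted with cumulative weight:
  x=2 (Gamma, w=30) cum 30
  x=4 (Beta, w=120) cum 150
  x=5 (Zeta, w=110) cum 260  ← median
  x=5 (Epsilon, w=50) cum 310
  x=13 (Delta, w=90) cum 400
  x=20 (Alpha, w=20) cum 420
⇒ x* = 5
y-coordinate, sorted with cumulative weight:
  y=3 (Zeta, w=110) cum 110
  y=8 (Delta, w=90) cum 200
  y=14 (Epsilon, w=50) cum 250  ← median
  y=15 (Gamma, w=30) cum 280
  y=19 (Alpha, w=20) cum 300
  y=20 (Beta, w=120) cum 420
⇒ y* = 14

(5, 14)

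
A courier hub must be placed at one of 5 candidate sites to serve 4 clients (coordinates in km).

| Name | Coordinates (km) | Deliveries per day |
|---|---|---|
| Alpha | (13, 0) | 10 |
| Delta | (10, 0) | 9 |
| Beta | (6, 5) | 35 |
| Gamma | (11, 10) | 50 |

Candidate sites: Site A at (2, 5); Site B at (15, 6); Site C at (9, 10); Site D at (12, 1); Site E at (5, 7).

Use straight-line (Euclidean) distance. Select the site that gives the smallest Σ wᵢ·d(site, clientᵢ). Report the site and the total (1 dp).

Total weighted distance at each candidate:
  Site A (2, 5): total = 860.5
  Site B (15, 6): total = 733.3
  Site C (9, 10): total = 502.2
  Site D (12, 1): total = 739.4
  Site E (5, 7): total = 597.4
Minimum is at Site C with total 502.2 km.

Site C, total 502.2 km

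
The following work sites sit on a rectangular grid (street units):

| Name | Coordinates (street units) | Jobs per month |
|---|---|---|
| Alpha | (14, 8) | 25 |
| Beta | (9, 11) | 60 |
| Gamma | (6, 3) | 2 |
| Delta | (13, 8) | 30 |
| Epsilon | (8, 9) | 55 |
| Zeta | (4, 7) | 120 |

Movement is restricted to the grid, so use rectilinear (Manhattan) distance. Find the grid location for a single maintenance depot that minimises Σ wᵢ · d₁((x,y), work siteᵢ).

(8, 8)

Manhattan distance separates: Σwᵢ(|x−xᵢ|+|y−yᵢ|) = Σwᵢ|x−xᵢ| + Σwᵢ|y−yᵢ|, so x and y are optimised independently as 1-D weighted medians.
Total weight W = 292; half = 146.
x-coordinate, sorted with cumulative weight:
  x=4 (Zeta, w=120) cum 120
  x=6 (Gamma, w=2) cum 122
  x=8 (Epsilon, w=55) cum 177  ← median
  x=9 (Beta, w=60) cum 237
  x=13 (Delta, w=30) cum 267
  x=14 (Alpha, w=25) cum 292
⇒ x* = 8
y-coordinate, sorted with cumulative weight:
  y=3 (Gamma, w=2) cum 2
  y=7 (Zeta, w=120) cum 122
  y=8 (Alpha, w=25) cum 147  ← median
  y=8 (Delta, w=30) cum 177
  y=9 (Epsilon, w=55) cum 232
  y=11 (Beta, w=60) cum 292
⇒ y* = 8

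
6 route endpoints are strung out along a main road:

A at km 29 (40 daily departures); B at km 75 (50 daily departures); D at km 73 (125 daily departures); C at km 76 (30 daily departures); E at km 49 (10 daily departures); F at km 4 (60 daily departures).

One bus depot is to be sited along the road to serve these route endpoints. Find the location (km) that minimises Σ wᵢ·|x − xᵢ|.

For a sum of weighted absolute distances on a line, the optimum is the weighted median (not the mean). Total weight W = 315; half-weight = 157.5.
Sort by position and accumulate weight:
  km 4 (F, w=60) → cum 60
  km 29 (A, w=40) → cum 100
  km 49 (E, w=10) → cum 110
  km 73 (D, w=125) → cum 235  ≥ 157.5 → median here
  km 75 (B, w=50) → cum 285
  km 76 (C, w=30) → cum 315
Optimal location: km 73.

x = 73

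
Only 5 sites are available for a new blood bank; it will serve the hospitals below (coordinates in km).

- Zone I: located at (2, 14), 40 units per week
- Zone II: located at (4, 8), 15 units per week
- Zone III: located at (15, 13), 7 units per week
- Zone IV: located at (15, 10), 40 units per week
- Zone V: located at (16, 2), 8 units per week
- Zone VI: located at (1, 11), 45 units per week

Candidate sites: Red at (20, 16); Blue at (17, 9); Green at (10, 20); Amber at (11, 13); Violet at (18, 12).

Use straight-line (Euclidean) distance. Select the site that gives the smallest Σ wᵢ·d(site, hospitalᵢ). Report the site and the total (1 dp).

Amber, total 1274.8 km

Total weighted distance at each candidate:
  Red (20, 16): total = 2346.6
  Blue (17, 9): total = 1731.0
  Green (10, 20): total = 1833.2
  Amber (11, 13): total = 1274.8
  Violet (18, 12): total = 1877.6
Minimum is at Amber with total 1274.8 km.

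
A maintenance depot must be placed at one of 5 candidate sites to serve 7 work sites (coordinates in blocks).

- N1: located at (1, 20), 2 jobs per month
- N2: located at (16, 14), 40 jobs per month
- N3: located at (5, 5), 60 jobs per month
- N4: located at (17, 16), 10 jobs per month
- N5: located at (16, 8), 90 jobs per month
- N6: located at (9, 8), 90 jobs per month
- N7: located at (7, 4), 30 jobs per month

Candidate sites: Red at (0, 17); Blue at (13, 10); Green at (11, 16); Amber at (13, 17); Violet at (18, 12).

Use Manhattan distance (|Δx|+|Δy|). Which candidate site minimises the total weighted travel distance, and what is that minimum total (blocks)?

Total weighted distance at each candidate:
  Red (0, 17): total = 6438
  Blue (13, 10): total = 2554
  Green (11, 16): total = 3938
  Amber (13, 17): total = 4340
  Violet (18, 12): total = 3740
Minimum is at Blue with total 2554 blocks.

Blue, total 2554 blocks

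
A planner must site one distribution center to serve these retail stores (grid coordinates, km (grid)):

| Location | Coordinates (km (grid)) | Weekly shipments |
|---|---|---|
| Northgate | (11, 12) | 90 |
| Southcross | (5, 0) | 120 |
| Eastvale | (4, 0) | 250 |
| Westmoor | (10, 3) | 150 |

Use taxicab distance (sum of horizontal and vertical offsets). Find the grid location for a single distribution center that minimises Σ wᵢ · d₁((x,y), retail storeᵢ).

(5, 0)

Manhattan distance separates: Σwᵢ(|x−xᵢ|+|y−yᵢ|) = Σwᵢ|x−xᵢ| + Σwᵢ|y−yᵢ|, so x and y are optimised independently as 1-D weighted medians.
Total weight W = 610; half = 305.
x-coordinate, sorted with cumulative weight:
  x=4 (Eastvale, w=250) cum 250
  x=5 (Southcross, w=120) cum 370  ← median
  x=10 (Westmoor, w=150) cum 520
  x=11 (Northgate, w=90) cum 610
⇒ x* = 5
y-coordinate, sorted with cumulative weight:
  y=0 (Southcross, w=120) cum 120
  y=0 (Eastvale, w=250) cum 370  ← median
  y=3 (Westmoor, w=150) cum 520
  y=12 (Northgate, w=90) cum 610
⇒ y* = 0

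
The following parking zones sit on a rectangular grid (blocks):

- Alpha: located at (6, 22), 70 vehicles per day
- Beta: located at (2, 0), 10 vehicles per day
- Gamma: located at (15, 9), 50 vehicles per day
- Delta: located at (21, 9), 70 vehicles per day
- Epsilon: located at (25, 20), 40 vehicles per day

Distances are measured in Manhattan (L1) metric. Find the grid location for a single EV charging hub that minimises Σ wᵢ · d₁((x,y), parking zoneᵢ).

Manhattan distance separates: Σwᵢ(|x−xᵢ|+|y−yᵢ|) = Σwᵢ|x−xᵢ| + Σwᵢ|y−yᵢ|, so x and y are optimised independently as 1-D weighted medians.
Total weight W = 240; half = 120.
x-coordinate, sorted with cumulative weight:
  x=2 (Beta, w=10) cum 10
  x=6 (Alpha, w=70) cum 80
  x=15 (Gamma, w=50) cum 130  ← median
  x=21 (Delta, w=70) cum 200
  x=25 (Epsilon, w=40) cum 240
⇒ x* = 15
y-coordinate, sorted with cumulative weight:
  y=0 (Beta, w=10) cum 10
  y=9 (Gamma, w=50) cum 60
  y=9 (Delta, w=70) cum 130  ← median
  y=20 (Epsilon, w=40) cum 170
  y=22 (Alpha, w=70) cum 240
⇒ y* = 9

(15, 9)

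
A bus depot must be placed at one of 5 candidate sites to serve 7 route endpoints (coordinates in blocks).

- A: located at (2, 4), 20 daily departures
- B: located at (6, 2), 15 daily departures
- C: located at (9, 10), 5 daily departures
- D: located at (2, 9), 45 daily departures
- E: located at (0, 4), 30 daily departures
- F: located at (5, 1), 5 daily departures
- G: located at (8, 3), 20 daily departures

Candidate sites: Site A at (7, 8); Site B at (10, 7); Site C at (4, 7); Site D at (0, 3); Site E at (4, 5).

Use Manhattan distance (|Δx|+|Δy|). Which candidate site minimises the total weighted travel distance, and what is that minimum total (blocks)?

Total weighted distance at each candidate:
  Site A (7, 8): total = 1070
  Site B (10, 7): total = 1390
  Site C (4, 7): total = 830
  Site D (0, 3): total = 830
  Site E (4, 5): total = 750
Minimum is at Site E with total 750 blocks.

Site E, total 750 blocks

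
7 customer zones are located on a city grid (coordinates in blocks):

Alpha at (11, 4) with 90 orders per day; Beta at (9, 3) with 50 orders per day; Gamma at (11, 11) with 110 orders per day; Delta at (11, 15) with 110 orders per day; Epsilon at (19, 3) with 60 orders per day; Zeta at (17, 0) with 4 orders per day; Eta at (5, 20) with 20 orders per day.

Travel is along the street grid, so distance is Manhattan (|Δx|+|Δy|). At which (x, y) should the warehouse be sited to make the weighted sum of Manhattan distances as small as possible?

Manhattan distance separates: Σwᵢ(|x−xᵢ|+|y−yᵢ|) = Σwᵢ|x−xᵢ| + Σwᵢ|y−yᵢ|, so x and y are optimised independently as 1-D weighted medians.
Total weight W = 444; half = 222.
x-coordinate, sorted with cumulative weight:
  x=5 (Eta, w=20) cum 20
  x=9 (Beta, w=50) cum 70
  x=11 (Alpha, w=90) cum 160
  x=11 (Gamma, w=110) cum 270  ← median
  x=11 (Delta, w=110) cum 380
  x=17 (Zeta, w=4) cum 384
  x=19 (Epsilon, w=60) cum 444
⇒ x* = 11
y-coordinate, sorted with cumulative weight:
  y=0 (Zeta, w=4) cum 4
  y=3 (Beta, w=50) cum 54
  y=3 (Epsilon, w=60) cum 114
  y=4 (Alpha, w=90) cum 204
  y=11 (Gamma, w=110) cum 314  ← median
  y=15 (Delta, w=110) cum 424
  y=20 (Eta, w=20) cum 444
⇒ y* = 11

(11, 11)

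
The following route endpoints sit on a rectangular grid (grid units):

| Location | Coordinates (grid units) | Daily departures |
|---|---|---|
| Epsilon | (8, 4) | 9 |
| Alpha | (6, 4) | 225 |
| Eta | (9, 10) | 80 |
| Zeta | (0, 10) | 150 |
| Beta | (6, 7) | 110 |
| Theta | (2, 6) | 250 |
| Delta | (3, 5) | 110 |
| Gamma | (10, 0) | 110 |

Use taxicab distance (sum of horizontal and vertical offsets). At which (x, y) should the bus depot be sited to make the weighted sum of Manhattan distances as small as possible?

Manhattan distance separates: Σwᵢ(|x−xᵢ|+|y−yᵢ|) = Σwᵢ|x−xᵢ| + Σwᵢ|y−yᵢ|, so x and y are optimised independently as 1-D weighted medians.
Total weight W = 1044; half = 522.
x-coordinate, sorted with cumulative weight:
  x=0 (Zeta, w=150) cum 150
  x=2 (Theta, w=250) cum 400
  x=3 (Delta, w=110) cum 510
  x=6 (Alpha, w=225) cum 735  ← median
  x=6 (Beta, w=110) cum 845
  x=8 (Epsilon, w=9) cum 854
  x=9 (Eta, w=80) cum 934
  x=10 (Gamma, w=110) cum 1044
⇒ x* = 6
y-coordinate, sorted with cumulative weight:
  y=0 (Gamma, w=110) cum 110
  y=4 (Epsilon, w=9) cum 119
  y=4 (Alpha, w=225) cum 344
  y=5 (Delta, w=110) cum 454
  y=6 (Theta, w=250) cum 704  ← median
  y=7 (Beta, w=110) cum 814
  y=10 (Eta, w=80) cum 894
  y=10 (Zeta, w=150) cum 1044
⇒ y* = 6

(6, 6)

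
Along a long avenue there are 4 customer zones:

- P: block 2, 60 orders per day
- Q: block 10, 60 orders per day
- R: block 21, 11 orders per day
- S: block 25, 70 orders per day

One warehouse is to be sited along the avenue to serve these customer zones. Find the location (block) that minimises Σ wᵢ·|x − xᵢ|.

For a sum of weighted absolute distances on a line, the optimum is the weighted median (not the mean). Total weight W = 201; half-weight = 100.5.
Sort by position and accumulate weight:
  block 2 (P, w=60) → cum 60
  block 10 (Q, w=60) → cum 120  ≥ 100.5 → median here
  block 21 (R, w=11) → cum 131
  block 25 (S, w=70) → cum 201
Optimal location: block 10.

x = 10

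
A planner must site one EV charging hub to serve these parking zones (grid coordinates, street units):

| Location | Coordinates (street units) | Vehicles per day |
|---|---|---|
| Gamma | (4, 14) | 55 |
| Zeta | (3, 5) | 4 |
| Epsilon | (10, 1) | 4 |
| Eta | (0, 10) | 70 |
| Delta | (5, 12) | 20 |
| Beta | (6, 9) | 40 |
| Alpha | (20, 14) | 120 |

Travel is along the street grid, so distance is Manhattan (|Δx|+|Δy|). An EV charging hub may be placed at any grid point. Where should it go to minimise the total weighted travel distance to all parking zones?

(6, 14)

Manhattan distance separates: Σwᵢ(|x−xᵢ|+|y−yᵢ|) = Σwᵢ|x−xᵢ| + Σwᵢ|y−yᵢ|, so x and y are optimised independently as 1-D weighted medians.
Total weight W = 313; half = 156.5.
x-coordinate, sorted with cumulative weight:
  x=0 (Eta, w=70) cum 70
  x=3 (Zeta, w=4) cum 74
  x=4 (Gamma, w=55) cum 129
  x=5 (Delta, w=20) cum 149
  x=6 (Beta, w=40) cum 189  ← median
  x=10 (Epsilon, w=4) cum 193
  x=20 (Alpha, w=120) cum 313
⇒ x* = 6
y-coordinate, sorted with cumulative weight:
  y=1 (Epsilon, w=4) cum 4
  y=5 (Zeta, w=4) cum 8
  y=9 (Beta, w=40) cum 48
  y=10 (Eta, w=70) cum 118
  y=12 (Delta, w=20) cum 138
  y=14 (Gamma, w=55) cum 193  ← median
  y=14 (Alpha, w=120) cum 313
⇒ y* = 14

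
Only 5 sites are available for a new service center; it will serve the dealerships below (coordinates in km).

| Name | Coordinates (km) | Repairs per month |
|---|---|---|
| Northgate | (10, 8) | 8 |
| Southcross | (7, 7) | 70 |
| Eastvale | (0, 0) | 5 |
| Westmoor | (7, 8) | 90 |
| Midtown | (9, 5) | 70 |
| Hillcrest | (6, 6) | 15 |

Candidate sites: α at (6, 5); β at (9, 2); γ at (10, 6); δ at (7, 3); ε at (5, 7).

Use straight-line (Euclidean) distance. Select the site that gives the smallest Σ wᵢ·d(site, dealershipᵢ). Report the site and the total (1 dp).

α, total 745.2 km

Total weighted distance at each candidate:
  α (6, 5): total = 745.2
  β (9, 2): total = 1325.9
  γ (10, 6): total = 779.2
  δ (7, 3): total = 1060.2
  ε (5, 7): total = 759.3
Minimum is at α with total 745.2 km.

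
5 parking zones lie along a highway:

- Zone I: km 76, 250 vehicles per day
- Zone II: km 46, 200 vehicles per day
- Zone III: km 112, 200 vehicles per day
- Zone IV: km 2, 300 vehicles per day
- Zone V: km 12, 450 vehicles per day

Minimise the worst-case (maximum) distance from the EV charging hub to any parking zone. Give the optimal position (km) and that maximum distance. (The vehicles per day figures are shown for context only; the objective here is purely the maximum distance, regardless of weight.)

location 57, max distance 55

The 1-center on a line is the midpoint of the two extreme points: leftmost at 2, rightmost at 112.
Optimal location = (2 + 112)/2 = 57; maximum distance = (112 − 2)/2 = 55.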